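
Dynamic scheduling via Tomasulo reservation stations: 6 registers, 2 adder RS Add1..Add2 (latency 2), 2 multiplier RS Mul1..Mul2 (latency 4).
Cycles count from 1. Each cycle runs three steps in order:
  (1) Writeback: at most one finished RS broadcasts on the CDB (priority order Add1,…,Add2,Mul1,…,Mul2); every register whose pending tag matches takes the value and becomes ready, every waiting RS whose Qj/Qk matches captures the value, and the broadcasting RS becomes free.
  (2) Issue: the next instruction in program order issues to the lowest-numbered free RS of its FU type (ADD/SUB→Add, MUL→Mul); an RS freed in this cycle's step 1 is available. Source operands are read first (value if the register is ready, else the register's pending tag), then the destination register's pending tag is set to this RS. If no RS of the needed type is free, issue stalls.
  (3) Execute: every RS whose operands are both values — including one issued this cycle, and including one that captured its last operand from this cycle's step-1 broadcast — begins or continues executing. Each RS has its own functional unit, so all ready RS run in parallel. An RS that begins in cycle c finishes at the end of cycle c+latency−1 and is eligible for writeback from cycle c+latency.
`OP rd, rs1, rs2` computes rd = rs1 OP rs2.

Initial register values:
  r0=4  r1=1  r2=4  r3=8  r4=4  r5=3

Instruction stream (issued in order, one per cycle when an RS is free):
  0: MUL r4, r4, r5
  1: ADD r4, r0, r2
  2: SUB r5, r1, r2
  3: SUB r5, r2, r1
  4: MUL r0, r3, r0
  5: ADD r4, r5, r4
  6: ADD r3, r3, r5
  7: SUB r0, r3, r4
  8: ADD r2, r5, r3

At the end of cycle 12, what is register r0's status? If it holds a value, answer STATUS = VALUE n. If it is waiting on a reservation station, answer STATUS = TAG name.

cycle 1: issue MUL r4<-Mul1 // r0:4,r1:1,r2:4,r3:8,r4:Mul1,r5:3
cycle 2: issue ADD r4<-Add1 // r0:4,r1:1,r2:4,r3:8,r4:Add1,r5:3
cycle 3: issue SUB r5<-Add2 // r0:4,r1:1,r2:4,r3:8,r4:Add1,r5:Add2
cycle 4: CDB Add1=8; issue SUB r5<-Add1 // r0:4,r1:1,r2:4,r3:8,r4:8,r5:Add1
cycle 5: CDB Add2=-3; issue MUL r0<-Mul2 // r0:Mul2,r1:1,r2:4,r3:8,r4:8,r5:Add1
cycle 6: CDB Add1=3; issue ADD r4<-Add1 // r0:Mul2,r1:1,r2:4,r3:8,r4:Add1,r5:3
cycle 7: CDB Mul1=12; issue ADD r3<-Add2 // r0:Mul2,r1:1,r2:4,r3:Add2,r4:Add1,r5:3
cycle 8: CDB Add1=11; issue SUB r0<-Add1 // r0:Add1,r1:1,r2:4,r3:Add2,r4:11,r5:3
cycle 9: CDB Add2=11; issue ADD r2<-Add2 // r0:Add1,r1:1,r2:Add2,r3:11,r4:11,r5:3
cycle 10: CDB Mul2=32 // r0:Add1,r1:1,r2:Add2,r3:11,r4:11,r5:3
cycle 11: CDB Add1=0 // r0:0,r1:1,r2:Add2,r3:11,r4:11,r5:3
cycle 12: CDB Add2=14 // r0:0,r1:1,r2:14,r3:11,r4:11,r5:3

STATUS = VALUE 0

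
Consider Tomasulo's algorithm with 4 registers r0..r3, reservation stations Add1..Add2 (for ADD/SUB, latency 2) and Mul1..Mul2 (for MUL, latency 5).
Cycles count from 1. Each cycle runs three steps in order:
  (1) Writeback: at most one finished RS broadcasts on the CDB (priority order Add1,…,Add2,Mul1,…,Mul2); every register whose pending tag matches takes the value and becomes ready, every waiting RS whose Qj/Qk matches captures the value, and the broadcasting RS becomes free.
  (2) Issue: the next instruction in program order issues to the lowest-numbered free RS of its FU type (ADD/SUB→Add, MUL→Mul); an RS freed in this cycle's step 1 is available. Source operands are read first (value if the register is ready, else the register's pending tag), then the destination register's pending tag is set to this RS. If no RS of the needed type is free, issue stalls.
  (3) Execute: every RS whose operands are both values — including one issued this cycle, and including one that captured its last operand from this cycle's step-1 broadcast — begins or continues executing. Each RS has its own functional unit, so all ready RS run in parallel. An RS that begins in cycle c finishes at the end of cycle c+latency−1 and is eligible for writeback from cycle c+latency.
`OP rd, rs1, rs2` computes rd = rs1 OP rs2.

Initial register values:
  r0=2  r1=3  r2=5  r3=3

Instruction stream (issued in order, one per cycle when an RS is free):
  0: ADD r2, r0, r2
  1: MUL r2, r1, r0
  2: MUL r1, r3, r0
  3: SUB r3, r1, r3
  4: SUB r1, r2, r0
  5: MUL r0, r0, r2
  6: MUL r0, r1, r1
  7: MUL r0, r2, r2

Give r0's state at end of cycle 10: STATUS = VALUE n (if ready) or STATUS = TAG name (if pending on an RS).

STATUS = TAG Mul2

  c1: issue ADD r2<-Add1  regs: r0:2,r1:3,r2:Add1,r3:3
  c2: issue MUL r2<-Mul1  regs: r0:2,r1:3,r2:Mul1,r3:3
  c3: CDB Add1=7; issue MUL r1<-Mul2  regs: r0:2,r1:Mul2,r2:Mul1,r3:3
  c4: issue SUB r3<-Add1  regs: r0:2,r1:Mul2,r2:Mul1,r3:Add1
  c5: issue SUB r1<-Add2  regs: r0:2,r1:Add2,r2:Mul1,r3:Add1
  c6: stall  regs: r0:2,r1:Add2,r2:Mul1,r3:Add1
  c7: CDB Mul1=6; issue MUL r0<-Mul1  regs: r0:Mul1,r1:Add2,r2:6,r3:Add1
  c8: CDB Mul2=6; issue MUL r0<-Mul2  regs: r0:Mul2,r1:Add2,r2:6,r3:Add1
  c9: CDB Add2=4; stall  regs: r0:Mul2,r1:4,r2:6,r3:Add1
  c10: CDB Add1=3; stall  regs: r0:Mul2,r1:4,r2:6,r3:3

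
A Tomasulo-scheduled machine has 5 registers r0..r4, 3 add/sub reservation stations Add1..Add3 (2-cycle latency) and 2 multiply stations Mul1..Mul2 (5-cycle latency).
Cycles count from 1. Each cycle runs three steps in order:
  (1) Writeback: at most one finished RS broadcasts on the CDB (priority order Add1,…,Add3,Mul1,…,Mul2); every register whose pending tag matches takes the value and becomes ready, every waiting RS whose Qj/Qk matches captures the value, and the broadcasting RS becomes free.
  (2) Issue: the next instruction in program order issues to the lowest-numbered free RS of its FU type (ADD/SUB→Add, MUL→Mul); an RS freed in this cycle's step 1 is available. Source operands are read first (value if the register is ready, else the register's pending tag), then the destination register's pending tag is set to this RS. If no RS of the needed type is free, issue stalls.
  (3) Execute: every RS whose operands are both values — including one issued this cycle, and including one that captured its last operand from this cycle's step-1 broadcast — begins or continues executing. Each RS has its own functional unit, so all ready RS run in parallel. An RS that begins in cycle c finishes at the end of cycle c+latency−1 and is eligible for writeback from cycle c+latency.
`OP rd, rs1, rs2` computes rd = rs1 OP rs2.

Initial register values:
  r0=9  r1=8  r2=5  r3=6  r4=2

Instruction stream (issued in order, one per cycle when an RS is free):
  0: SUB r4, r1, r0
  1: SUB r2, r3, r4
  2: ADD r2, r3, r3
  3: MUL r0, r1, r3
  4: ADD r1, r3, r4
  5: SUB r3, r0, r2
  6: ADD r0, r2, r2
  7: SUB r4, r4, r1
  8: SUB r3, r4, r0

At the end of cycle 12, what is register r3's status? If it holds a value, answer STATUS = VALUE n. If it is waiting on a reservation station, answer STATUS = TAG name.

cycle 1: issue SUB r4<-Add1 // r0:9,r1:8,r2:5,r3:6,r4:Add1
cycle 2: issue SUB r2<-Add2 // r0:9,r1:8,r2:Add2,r3:6,r4:Add1
cycle 3: CDB Add1=-1; issue ADD r2<-Add1 // r0:9,r1:8,r2:Add1,r3:6,r4:-1
cycle 4: issue MUL r0<-Mul1 // r0:Mul1,r1:8,r2:Add1,r3:6,r4:-1
cycle 5: CDB Add1=12; issue ADD r1<-Add1 // r0:Mul1,r1:Add1,r2:12,r3:6,r4:-1
cycle 6: CDB Add2=7; issue SUB r3<-Add2 // r0:Mul1,r1:Add1,r2:12,r3:Add2,r4:-1
cycle 7: CDB Add1=5; issue ADD r0<-Add1 // r0:Add1,r1:5,r2:12,r3:Add2,r4:-1
cycle 8: issue SUB r4<-Add3 // r0:Add1,r1:5,r2:12,r3:Add2,r4:Add3
cycle 9: CDB Add1=24; issue SUB r3<-Add1 // r0:24,r1:5,r2:12,r3:Add1,r4:Add3
cycle 10: CDB Add3=-6 // r0:24,r1:5,r2:12,r3:Add1,r4:-6
cycle 11: CDB Mul1=48 // r0:24,r1:5,r2:12,r3:Add1,r4:-6
cycle 12: CDB Add1=-30 // r0:24,r1:5,r2:12,r3:-30,r4:-6

STATUS = VALUE -30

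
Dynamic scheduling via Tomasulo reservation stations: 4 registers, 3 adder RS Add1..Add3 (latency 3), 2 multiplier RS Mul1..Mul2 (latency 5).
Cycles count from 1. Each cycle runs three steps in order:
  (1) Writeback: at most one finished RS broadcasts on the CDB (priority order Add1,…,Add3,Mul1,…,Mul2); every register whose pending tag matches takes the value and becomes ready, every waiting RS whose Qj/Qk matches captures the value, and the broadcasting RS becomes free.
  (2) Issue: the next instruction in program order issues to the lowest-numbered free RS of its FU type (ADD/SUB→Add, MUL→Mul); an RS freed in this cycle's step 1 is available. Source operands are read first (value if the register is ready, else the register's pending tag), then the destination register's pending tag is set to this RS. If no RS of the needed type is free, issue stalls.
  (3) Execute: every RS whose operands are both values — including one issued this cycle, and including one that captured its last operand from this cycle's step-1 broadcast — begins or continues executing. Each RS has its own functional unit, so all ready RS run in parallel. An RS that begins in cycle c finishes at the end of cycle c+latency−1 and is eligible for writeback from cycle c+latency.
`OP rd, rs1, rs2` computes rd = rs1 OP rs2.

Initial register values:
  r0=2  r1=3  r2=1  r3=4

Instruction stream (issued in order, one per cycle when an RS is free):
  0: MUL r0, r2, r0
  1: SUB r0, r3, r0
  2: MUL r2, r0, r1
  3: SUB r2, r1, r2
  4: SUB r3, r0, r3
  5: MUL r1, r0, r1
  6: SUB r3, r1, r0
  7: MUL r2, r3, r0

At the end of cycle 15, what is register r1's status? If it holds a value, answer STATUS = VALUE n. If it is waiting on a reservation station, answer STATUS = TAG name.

c1: issue MUL r0<-Mul1 | r0:Mul1,r1:3,r2:1,r3:4
c2: issue SUB r0<-Add1 | r0:Add1,r1:3,r2:1,r3:4
c3: issue MUL r2<-Mul2 | r0:Add1,r1:3,r2:Mul2,r3:4
c4: issue SUB r2<-Add2 | r0:Add1,r1:3,r2:Add2,r3:4
c5: issue SUB r3<-Add3 | r0:Add1,r1:3,r2:Add2,r3:Add3
c6: CDB Mul1=2; issue MUL r1<-Mul1 | r0:Add1,r1:Mul1,r2:Add2,r3:Add3
c7: stall | r0:Add1,r1:Mul1,r2:Add2,r3:Add3
c8: stall | r0:Add1,r1:Mul1,r2:Add2,r3:Add3
c9: CDB Add1=2; issue SUB r3<-Add1 | r0:2,r1:Mul1,r2:Add2,r3:Add1
c10: stall | r0:2,r1:Mul1,r2:Add2,r3:Add1
c11: stall | r0:2,r1:Mul1,r2:Add2,r3:Add1
c12: CDB Add3=-2; stall | r0:2,r1:Mul1,r2:Add2,r3:Add1
c13: stall | r0:2,r1:Mul1,r2:Add2,r3:Add1
c14: CDB Mul1=6; issue MUL r2<-Mul1 | r0:2,r1:6,r2:Mul1,r3:Add1
c15: CDB Mul2=6 | r0:2,r1:6,r2:Mul1,r3:Add1

STATUS = VALUE 6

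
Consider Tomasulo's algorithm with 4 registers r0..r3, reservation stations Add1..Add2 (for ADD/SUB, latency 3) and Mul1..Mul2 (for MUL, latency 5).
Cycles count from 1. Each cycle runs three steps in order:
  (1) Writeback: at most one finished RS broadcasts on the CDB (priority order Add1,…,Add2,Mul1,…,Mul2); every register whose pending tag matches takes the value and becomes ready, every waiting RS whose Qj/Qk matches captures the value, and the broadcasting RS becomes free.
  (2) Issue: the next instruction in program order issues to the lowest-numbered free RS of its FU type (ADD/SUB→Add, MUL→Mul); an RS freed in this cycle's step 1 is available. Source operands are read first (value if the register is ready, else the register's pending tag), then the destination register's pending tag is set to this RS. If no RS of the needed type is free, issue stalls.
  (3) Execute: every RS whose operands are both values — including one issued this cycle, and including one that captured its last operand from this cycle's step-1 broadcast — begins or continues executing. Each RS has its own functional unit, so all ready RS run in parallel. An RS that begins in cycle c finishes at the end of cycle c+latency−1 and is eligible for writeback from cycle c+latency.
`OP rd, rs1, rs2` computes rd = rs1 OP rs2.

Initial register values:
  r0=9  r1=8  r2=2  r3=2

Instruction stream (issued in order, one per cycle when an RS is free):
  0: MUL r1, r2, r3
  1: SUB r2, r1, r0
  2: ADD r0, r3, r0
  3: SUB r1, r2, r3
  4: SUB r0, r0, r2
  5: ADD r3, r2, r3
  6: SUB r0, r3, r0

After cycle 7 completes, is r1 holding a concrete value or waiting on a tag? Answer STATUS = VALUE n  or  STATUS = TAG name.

  c1: issue MUL r1<-Mul1  regs: r0:9,r1:Mul1,r2:2,r3:2
  c2: issue SUB r2<-Add1  regs: r0:9,r1:Mul1,r2:Add1,r3:2
  c3: issue ADD r0<-Add2  regs: r0:Add2,r1:Mul1,r2:Add1,r3:2
  c4: stall  regs: r0:Add2,r1:Mul1,r2:Add1,r3:2
  c5: stall  regs: r0:Add2,r1:Mul1,r2:Add1,r3:2
  c6: CDB Add2=11; issue SUB r1<-Add2  regs: r0:11,r1:Add2,r2:Add1,r3:2
  c7: CDB Mul1=4; stall  regs: r0:11,r1:Add2,r2:Add1,r3:2

STATUS = TAG Add2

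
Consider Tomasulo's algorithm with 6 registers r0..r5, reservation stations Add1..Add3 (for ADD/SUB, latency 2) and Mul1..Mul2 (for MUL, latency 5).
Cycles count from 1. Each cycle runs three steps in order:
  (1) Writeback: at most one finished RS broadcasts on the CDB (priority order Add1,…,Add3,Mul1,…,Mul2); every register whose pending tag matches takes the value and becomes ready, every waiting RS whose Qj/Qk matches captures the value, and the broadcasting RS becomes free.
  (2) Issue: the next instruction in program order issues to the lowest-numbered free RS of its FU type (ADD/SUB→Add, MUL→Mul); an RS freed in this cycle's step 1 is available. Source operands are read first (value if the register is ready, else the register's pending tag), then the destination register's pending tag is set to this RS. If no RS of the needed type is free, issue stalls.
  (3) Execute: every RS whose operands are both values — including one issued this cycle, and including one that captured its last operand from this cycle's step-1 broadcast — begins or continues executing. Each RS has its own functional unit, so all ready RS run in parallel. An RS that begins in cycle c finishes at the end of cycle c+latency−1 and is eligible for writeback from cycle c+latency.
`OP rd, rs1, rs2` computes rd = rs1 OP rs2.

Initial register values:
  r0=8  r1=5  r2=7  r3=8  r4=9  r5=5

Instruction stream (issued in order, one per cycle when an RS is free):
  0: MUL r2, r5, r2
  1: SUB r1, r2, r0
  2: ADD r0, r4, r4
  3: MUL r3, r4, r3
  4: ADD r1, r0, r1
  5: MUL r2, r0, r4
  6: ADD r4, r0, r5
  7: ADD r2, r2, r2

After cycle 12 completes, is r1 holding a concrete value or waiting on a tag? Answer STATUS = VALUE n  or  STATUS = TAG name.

STATUS = VALUE 45

c1: issue MUL r2<-Mul1 | r0:8,r1:5,r2:Mul1,r3:8,r4:9,r5:5
c2: issue SUB r1<-Add1 | r0:8,r1:Add1,r2:Mul1,r3:8,r4:9,r5:5
c3: issue ADD r0<-Add2 | r0:Add2,r1:Add1,r2:Mul1,r3:8,r4:9,r5:5
c4: issue MUL r3<-Mul2 | r0:Add2,r1:Add1,r2:Mul1,r3:Mul2,r4:9,r5:5
c5: CDB Add2=18; issue ADD r1<-Add2 | r0:18,r1:Add2,r2:Mul1,r3:Mul2,r4:9,r5:5
c6: CDB Mul1=35; issue MUL r2<-Mul1 | r0:18,r1:Add2,r2:Mul1,r3:Mul2,r4:9,r5:5
c7: issue ADD r4<-Add3 | r0:18,r1:Add2,r2:Mul1,r3:Mul2,r4:Add3,r5:5
c8: CDB Add1=27; issue ADD r2<-Add1 | r0:18,r1:Add2,r2:Add1,r3:Mul2,r4:Add3,r5:5
c9: CDB Add3=23 | r0:18,r1:Add2,r2:Add1,r3:Mul2,r4:23,r5:5
c10: CDB Add2=45 | r0:18,r1:45,r2:Add1,r3:Mul2,r4:23,r5:5
c11: CDB Mul1=162 | r0:18,r1:45,r2:Add1,r3:Mul2,r4:23,r5:5
c12: CDB Mul2=72 | r0:18,r1:45,r2:Add1,r3:72,r4:23,r5:5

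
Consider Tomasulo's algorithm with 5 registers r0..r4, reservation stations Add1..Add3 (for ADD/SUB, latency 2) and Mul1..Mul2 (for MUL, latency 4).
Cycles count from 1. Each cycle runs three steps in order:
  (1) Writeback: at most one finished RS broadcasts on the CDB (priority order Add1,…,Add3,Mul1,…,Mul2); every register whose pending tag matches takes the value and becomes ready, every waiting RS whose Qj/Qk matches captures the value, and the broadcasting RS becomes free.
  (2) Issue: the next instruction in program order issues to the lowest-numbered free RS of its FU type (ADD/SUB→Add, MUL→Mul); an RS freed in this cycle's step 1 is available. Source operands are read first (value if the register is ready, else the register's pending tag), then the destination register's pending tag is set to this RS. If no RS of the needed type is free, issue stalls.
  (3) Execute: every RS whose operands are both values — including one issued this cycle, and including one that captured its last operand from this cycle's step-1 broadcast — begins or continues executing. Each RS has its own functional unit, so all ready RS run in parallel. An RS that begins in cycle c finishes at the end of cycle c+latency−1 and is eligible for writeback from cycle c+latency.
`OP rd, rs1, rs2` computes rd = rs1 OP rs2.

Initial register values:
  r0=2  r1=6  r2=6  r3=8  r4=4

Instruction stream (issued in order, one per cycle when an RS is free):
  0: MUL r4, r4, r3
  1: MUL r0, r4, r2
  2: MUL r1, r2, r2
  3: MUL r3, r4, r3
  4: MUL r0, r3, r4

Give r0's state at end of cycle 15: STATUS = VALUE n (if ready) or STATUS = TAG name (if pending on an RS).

c1: issue MUL r4<-Mul1 | r0:2,r1:6,r2:6,r3:8,r4:Mul1
c2: issue MUL r0<-Mul2 | r0:Mul2,r1:6,r2:6,r3:8,r4:Mul1
c3: stall | r0:Mul2,r1:6,r2:6,r3:8,r4:Mul1
c4: stall | r0:Mul2,r1:6,r2:6,r3:8,r4:Mul1
c5: CDB Mul1=32; issue MUL r1<-Mul1 | r0:Mul2,r1:Mul1,r2:6,r3:8,r4:32
c6: stall | r0:Mul2,r1:Mul1,r2:6,r3:8,r4:32
c7: stall | r0:Mul2,r1:Mul1,r2:6,r3:8,r4:32
c8: stall | r0:Mul2,r1:Mul1,r2:6,r3:8,r4:32
c9: CDB Mul1=36; issue MUL r3<-Mul1 | r0:Mul2,r1:36,r2:6,r3:Mul1,r4:32
c10: CDB Mul2=192; issue MUL r0<-Mul2 | r0:Mul2,r1:36,r2:6,r3:Mul1,r4:32
c11: - | r0:Mul2,r1:36,r2:6,r3:Mul1,r4:32
c12: - | r0:Mul2,r1:36,r2:6,r3:Mul1,r4:32
c13: CDB Mul1=256 | r0:Mul2,r1:36,r2:6,r3:256,r4:32
c14: - | r0:Mul2,r1:36,r2:6,r3:256,r4:32
c15: - | r0:Mul2,r1:36,r2:6,r3:256,r4:32

STATUS = TAG Mul2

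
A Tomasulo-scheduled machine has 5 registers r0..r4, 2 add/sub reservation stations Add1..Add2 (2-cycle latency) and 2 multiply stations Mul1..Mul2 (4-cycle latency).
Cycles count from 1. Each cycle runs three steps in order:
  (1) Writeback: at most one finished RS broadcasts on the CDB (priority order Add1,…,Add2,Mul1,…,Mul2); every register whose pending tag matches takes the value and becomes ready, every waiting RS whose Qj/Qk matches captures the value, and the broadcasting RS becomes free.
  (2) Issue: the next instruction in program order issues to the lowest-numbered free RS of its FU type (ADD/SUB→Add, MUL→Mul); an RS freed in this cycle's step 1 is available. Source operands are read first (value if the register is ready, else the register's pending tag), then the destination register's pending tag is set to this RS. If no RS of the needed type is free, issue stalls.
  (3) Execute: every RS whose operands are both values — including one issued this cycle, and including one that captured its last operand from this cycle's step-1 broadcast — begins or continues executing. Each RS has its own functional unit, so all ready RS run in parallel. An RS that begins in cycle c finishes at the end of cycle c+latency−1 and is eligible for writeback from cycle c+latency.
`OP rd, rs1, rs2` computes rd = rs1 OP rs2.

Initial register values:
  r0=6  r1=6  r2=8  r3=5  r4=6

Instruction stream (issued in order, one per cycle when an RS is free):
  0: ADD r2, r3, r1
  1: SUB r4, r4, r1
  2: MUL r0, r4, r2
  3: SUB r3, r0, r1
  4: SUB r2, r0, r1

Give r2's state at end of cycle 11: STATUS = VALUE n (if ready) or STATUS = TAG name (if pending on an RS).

STATUS = VALUE -6

cycle 1: issue ADD r2<-Add1 // r0:6,r1:6,r2:Add1,r3:5,r4:6
cycle 2: issue SUB r4<-Add2 // r0:6,r1:6,r2:Add1,r3:5,r4:Add2
cycle 3: CDB Add1=11; issue MUL r0<-Mul1 // r0:Mul1,r1:6,r2:11,r3:5,r4:Add2
cycle 4: CDB Add2=0; issue SUB r3<-Add1 // r0:Mul1,r1:6,r2:11,r3:Add1,r4:0
cycle 5: issue SUB r2<-Add2 // r0:Mul1,r1:6,r2:Add2,r3:Add1,r4:0
cycle 6: - // r0:Mul1,r1:6,r2:Add2,r3:Add1,r4:0
cycle 7: - // r0:Mul1,r1:6,r2:Add2,r3:Add1,r4:0
cycle 8: CDB Mul1=0 // r0:0,r1:6,r2:Add2,r3:Add1,r4:0
cycle 9: - // r0:0,r1:6,r2:Add2,r3:Add1,r4:0
cycle 10: CDB Add1=-6 // r0:0,r1:6,r2:Add2,r3:-6,r4:0
cycle 11: CDB Add2=-6 // r0:0,r1:6,r2:-6,r3:-6,r4:0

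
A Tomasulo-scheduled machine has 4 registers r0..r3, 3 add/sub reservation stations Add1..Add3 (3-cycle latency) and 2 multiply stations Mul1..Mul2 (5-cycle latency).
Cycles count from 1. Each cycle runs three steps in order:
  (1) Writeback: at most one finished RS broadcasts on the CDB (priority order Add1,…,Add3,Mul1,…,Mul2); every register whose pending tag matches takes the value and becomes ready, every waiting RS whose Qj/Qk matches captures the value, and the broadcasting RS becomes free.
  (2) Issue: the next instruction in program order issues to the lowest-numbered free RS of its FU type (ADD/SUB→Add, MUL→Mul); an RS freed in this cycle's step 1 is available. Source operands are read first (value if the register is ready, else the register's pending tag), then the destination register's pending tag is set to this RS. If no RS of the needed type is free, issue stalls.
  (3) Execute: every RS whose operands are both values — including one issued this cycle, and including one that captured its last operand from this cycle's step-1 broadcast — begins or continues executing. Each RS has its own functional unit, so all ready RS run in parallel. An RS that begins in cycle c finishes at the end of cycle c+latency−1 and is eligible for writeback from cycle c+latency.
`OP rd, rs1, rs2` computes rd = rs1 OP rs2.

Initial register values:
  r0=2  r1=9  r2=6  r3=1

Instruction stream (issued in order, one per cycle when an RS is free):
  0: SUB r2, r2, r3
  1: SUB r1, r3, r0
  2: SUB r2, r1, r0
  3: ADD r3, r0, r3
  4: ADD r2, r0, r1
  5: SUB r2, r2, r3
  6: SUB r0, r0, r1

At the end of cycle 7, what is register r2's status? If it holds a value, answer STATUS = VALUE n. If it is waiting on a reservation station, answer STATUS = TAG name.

cycle 1: issue SUB r2<-Add1 // r0:2,r1:9,r2:Add1,r3:1
cycle 2: issue SUB r1<-Add2 // r0:2,r1:Add2,r2:Add1,r3:1
cycle 3: issue SUB r2<-Add3 // r0:2,r1:Add2,r2:Add3,r3:1
cycle 4: CDB Add1=5; issue ADD r3<-Add1 // r0:2,r1:Add2,r2:Add3,r3:Add1
cycle 5: CDB Add2=-1; issue ADD r2<-Add2 // r0:2,r1:-1,r2:Add2,r3:Add1
cycle 6: stall // r0:2,r1:-1,r2:Add2,r3:Add1
cycle 7: CDB Add1=3; issue SUB r2<-Add1 // r0:2,r1:-1,r2:Add1,r3:3

STATUS = TAG Add1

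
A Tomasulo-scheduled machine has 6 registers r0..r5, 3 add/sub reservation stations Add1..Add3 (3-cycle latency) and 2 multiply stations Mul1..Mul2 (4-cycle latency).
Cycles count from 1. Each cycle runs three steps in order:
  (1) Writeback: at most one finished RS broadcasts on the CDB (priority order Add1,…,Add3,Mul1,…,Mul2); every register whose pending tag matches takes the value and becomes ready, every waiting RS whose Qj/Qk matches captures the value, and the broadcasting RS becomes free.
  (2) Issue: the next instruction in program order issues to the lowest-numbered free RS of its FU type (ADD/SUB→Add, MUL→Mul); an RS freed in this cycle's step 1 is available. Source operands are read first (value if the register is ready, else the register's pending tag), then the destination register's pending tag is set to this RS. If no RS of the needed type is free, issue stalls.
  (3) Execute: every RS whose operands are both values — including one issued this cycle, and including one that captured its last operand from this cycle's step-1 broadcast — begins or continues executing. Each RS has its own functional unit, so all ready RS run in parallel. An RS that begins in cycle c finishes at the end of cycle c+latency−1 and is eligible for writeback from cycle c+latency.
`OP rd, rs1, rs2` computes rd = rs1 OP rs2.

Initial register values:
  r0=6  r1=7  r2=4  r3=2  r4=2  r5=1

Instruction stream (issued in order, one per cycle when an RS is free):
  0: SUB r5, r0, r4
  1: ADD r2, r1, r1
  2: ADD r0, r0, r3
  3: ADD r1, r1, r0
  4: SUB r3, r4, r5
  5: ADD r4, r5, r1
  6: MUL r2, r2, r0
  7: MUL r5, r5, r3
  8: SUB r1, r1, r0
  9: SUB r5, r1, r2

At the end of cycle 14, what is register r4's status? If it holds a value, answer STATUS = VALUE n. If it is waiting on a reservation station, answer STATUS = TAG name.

c1: issue SUB r5<-Add1 | r0:6,r1:7,r2:4,r3:2,r4:2,r5:Add1
c2: issue ADD r2<-Add2 | r0:6,r1:7,r2:Add2,r3:2,r4:2,r5:Add1
c3: issue ADD r0<-Add3 | r0:Add3,r1:7,r2:Add2,r3:2,r4:2,r5:Add1
c4: CDB Add1=4; issue ADD r1<-Add1 | r0:Add3,r1:Add1,r2:Add2,r3:2,r4:2,r5:4
c5: CDB Add2=14; issue SUB r3<-Add2 | r0:Add3,r1:Add1,r2:14,r3:Add2,r4:2,r5:4
c6: CDB Add3=8; issue ADD r4<-Add3 | r0:8,r1:Add1,r2:14,r3:Add2,r4:Add3,r5:4
c7: issue MUL r2<-Mul1 | r0:8,r1:Add1,r2:Mul1,r3:Add2,r4:Add3,r5:4
c8: CDB Add2=-2; issue MUL r5<-Mul2 | r0:8,r1:Add1,r2:Mul1,r3:-2,r4:Add3,r5:Mul2
c9: CDB Add1=15; issue SUB r1<-Add1 | r0:8,r1:Add1,r2:Mul1,r3:-2,r4:Add3,r5:Mul2
c10: issue SUB r5<-Add2 | r0:8,r1:Add1,r2:Mul1,r3:-2,r4:Add3,r5:Add2
c11: CDB Mul1=112 | r0:8,r1:Add1,r2:112,r3:-2,r4:Add3,r5:Add2
c12: CDB Add1=7 | r0:8,r1:7,r2:112,r3:-2,r4:Add3,r5:Add2
c13: CDB Add3=19 | r0:8,r1:7,r2:112,r3:-2,r4:19,r5:Add2
c14: CDB Mul2=-8 | r0:8,r1:7,r2:112,r3:-2,r4:19,r5:Add2

STATUS = VALUE 19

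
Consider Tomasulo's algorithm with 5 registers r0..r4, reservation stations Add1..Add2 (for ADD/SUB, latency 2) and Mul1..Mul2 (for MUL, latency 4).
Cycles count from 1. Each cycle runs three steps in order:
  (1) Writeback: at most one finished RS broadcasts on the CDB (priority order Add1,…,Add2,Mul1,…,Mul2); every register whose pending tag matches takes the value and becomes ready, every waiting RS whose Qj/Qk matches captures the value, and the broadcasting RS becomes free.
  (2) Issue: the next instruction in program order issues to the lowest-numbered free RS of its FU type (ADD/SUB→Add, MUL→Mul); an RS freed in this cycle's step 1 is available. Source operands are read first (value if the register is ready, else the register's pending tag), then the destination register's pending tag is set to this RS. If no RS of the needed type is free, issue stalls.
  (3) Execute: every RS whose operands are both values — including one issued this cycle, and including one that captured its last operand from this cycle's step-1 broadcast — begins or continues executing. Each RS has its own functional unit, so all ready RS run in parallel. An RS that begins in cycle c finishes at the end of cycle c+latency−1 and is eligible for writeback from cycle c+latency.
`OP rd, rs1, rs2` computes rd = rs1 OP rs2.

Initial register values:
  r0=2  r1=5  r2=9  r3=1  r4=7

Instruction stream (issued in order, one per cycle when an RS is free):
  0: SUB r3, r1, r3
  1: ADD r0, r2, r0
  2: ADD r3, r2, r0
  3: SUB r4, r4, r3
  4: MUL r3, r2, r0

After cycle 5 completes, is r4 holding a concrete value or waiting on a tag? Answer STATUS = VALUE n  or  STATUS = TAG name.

STATUS = TAG Add2

cycle 1: issue SUB r3<-Add1 // r0:2,r1:5,r2:9,r3:Add1,r4:7
cycle 2: issue ADD r0<-Add2 // r0:Add2,r1:5,r2:9,r3:Add1,r4:7
cycle 3: CDB Add1=4; issue ADD r3<-Add1 // r0:Add2,r1:5,r2:9,r3:Add1,r4:7
cycle 4: CDB Add2=11; issue SUB r4<-Add2 // r0:11,r1:5,r2:9,r3:Add1,r4:Add2
cycle 5: issue MUL r3<-Mul1 // r0:11,r1:5,r2:9,r3:Mul1,r4:Add2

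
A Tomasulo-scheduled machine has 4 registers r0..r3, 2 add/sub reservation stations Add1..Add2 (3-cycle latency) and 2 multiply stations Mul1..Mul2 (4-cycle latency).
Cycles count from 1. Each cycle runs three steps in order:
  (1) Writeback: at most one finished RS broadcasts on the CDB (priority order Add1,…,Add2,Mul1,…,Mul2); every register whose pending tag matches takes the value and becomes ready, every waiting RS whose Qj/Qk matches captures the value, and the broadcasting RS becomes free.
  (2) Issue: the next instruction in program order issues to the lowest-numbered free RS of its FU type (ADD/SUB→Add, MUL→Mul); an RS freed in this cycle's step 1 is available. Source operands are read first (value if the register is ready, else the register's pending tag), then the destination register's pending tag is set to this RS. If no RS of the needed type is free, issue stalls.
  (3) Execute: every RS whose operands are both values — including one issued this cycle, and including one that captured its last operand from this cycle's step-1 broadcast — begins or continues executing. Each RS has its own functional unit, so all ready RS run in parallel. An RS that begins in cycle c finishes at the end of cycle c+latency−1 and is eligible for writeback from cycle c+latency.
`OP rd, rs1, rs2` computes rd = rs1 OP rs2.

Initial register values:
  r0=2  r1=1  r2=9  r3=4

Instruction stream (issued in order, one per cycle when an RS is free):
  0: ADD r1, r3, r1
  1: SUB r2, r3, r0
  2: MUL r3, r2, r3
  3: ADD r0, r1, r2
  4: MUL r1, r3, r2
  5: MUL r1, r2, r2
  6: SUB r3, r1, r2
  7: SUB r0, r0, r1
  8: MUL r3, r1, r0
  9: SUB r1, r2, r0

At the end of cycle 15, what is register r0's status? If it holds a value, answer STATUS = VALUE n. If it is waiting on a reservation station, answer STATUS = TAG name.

  c1: issue ADD r1<-Add1  regs: r0:2,r1:Add1,r2:9,r3:4
  c2: issue SUB r2<-Add2  regs: r0:2,r1:Add1,r2:Add2,r3:4
  c3: issue MUL r3<-Mul1  regs: r0:2,r1:Add1,r2:Add2,r3:Mul1
  c4: CDB Add1=5; issue ADD r0<-Add1  regs: r0:Add1,r1:5,r2:Add2,r3:Mul1
  c5: CDB Add2=2; issue MUL r1<-Mul2  regs: r0:Add1,r1:Mul2,r2:2,r3:Mul1
  c6: stall  regs: r0:Add1,r1:Mul2,r2:2,r3:Mul1
  c7: stall  regs: r0:Add1,r1:Mul2,r2:2,r3:Mul1
  c8: CDB Add1=7; stall  regs: r0:7,r1:Mul2,r2:2,r3:Mul1
  c9: CDB Mul1=8; issue MUL r1<-Mul1  regs: r0:7,r1:Mul1,r2:2,r3:8
  c10: issue SUB r3<-Add1  regs: r0:7,r1:Mul1,r2:2,r3:Add1
  c11: issue SUB r0<-Add2  regs: r0:Add2,r1:Mul1,r2:2,r3:Add1
  c12: stall  regs: r0:Add2,r1:Mul1,r2:2,r3:Add1
  c13: CDB Mul1=4; issue MUL r3<-Mul1  regs: r0:Add2,r1:4,r2:2,r3:Mul1
  c14: CDB Mul2=16; stall  regs: r0:Add2,r1:4,r2:2,r3:Mul1
  c15: stall  regs: r0:Add2,r1:4,r2:2,r3:Mul1

STATUS = TAG Add2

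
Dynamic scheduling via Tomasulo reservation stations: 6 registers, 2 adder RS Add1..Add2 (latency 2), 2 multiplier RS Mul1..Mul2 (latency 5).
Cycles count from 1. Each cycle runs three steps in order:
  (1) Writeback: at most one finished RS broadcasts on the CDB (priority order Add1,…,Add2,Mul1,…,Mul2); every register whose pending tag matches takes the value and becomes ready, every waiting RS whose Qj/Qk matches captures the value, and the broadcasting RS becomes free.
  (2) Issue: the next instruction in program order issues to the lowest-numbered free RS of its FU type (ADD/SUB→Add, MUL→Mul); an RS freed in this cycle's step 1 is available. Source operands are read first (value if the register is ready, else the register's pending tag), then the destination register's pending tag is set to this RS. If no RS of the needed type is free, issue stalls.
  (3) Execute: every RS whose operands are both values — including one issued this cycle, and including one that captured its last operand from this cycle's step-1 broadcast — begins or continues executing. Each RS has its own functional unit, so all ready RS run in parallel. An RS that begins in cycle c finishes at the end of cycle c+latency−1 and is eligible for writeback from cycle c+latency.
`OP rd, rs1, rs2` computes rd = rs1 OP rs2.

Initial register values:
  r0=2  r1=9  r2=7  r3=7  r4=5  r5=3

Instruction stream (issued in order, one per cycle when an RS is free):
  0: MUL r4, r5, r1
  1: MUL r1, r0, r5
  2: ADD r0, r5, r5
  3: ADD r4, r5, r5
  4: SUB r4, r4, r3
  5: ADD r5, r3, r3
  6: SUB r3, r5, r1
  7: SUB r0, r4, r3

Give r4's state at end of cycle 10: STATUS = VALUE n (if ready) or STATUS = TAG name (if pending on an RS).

cycle 1: issue MUL r4<-Mul1 // r0:2,r1:9,r2:7,r3:7,r4:Mul1,r5:3
cycle 2: issue MUL r1<-Mul2 // r0:2,r1:Mul2,r2:7,r3:7,r4:Mul1,r5:3
cycle 3: issue ADD r0<-Add1 // r0:Add1,r1:Mul2,r2:7,r3:7,r4:Mul1,r5:3
cycle 4: issue ADD r4<-Add2 // r0:Add1,r1:Mul2,r2:7,r3:7,r4:Add2,r5:3
cycle 5: CDB Add1=6; issue SUB r4<-Add1 // r0:6,r1:Mul2,r2:7,r3:7,r4:Add1,r5:3
cycle 6: CDB Add2=6; issue ADD r5<-Add2 // r0:6,r1:Mul2,r2:7,r3:7,r4:Add1,r5:Add2
cycle 7: CDB Mul1=27; stall // r0:6,r1:Mul2,r2:7,r3:7,r4:Add1,r5:Add2
cycle 8: CDB Add1=-1; issue SUB r3<-Add1 // r0:6,r1:Mul2,r2:7,r3:Add1,r4:-1,r5:Add2
cycle 9: CDB Add2=14; issue SUB r0<-Add2 // r0:Add2,r1:Mul2,r2:7,r3:Add1,r4:-1,r5:14
cycle 10: CDB Mul2=6 // r0:Add2,r1:6,r2:7,r3:Add1,r4:-1,r5:14

STATUS = VALUE -1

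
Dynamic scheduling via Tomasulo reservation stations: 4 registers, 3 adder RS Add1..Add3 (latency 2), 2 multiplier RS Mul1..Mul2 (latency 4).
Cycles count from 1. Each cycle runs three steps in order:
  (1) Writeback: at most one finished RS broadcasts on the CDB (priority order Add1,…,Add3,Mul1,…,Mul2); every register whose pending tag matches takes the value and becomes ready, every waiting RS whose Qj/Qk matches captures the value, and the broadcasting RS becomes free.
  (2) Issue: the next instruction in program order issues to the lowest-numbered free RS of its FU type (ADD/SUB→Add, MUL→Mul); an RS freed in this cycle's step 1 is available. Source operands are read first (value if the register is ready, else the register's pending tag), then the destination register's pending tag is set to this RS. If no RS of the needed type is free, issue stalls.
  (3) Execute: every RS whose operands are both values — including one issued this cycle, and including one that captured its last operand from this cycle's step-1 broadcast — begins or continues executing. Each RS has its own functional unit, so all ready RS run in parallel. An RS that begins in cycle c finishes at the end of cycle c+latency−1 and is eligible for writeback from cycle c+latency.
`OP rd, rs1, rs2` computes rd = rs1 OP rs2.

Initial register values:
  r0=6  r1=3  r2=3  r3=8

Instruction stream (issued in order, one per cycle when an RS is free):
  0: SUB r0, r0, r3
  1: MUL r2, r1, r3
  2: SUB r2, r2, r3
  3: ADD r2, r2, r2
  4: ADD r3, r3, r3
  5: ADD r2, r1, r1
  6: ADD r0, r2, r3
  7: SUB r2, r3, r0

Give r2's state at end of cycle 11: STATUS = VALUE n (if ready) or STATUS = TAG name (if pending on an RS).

cycle 1: issue SUB r0<-Add1 // r0:Add1,r1:3,r2:3,r3:8
cycle 2: issue MUL r2<-Mul1 // r0:Add1,r1:3,r2:Mul1,r3:8
cycle 3: CDB Add1=-2; issue SUB r2<-Add1 // r0:-2,r1:3,r2:Add1,r3:8
cycle 4: issue ADD r2<-Add2 // r0:-2,r1:3,r2:Add2,r3:8
cycle 5: issue ADD r3<-Add3 // r0:-2,r1:3,r2:Add2,r3:Add3
cycle 6: CDB Mul1=24; stall // r0:-2,r1:3,r2:Add2,r3:Add3
cycle 7: CDB Add3=16; issue ADD r2<-Add3 // r0:-2,r1:3,r2:Add3,r3:16
cycle 8: CDB Add1=16; issue ADD r0<-Add1 // r0:Add1,r1:3,r2:Add3,r3:16
cycle 9: CDB Add3=6; issue SUB r2<-Add3 // r0:Add1,r1:3,r2:Add3,r3:16
cycle 10: CDB Add2=32 // r0:Add1,r1:3,r2:Add3,r3:16
cycle 11: CDB Add1=22 // r0:22,r1:3,r2:Add3,r3:16

STATUS = TAG Add3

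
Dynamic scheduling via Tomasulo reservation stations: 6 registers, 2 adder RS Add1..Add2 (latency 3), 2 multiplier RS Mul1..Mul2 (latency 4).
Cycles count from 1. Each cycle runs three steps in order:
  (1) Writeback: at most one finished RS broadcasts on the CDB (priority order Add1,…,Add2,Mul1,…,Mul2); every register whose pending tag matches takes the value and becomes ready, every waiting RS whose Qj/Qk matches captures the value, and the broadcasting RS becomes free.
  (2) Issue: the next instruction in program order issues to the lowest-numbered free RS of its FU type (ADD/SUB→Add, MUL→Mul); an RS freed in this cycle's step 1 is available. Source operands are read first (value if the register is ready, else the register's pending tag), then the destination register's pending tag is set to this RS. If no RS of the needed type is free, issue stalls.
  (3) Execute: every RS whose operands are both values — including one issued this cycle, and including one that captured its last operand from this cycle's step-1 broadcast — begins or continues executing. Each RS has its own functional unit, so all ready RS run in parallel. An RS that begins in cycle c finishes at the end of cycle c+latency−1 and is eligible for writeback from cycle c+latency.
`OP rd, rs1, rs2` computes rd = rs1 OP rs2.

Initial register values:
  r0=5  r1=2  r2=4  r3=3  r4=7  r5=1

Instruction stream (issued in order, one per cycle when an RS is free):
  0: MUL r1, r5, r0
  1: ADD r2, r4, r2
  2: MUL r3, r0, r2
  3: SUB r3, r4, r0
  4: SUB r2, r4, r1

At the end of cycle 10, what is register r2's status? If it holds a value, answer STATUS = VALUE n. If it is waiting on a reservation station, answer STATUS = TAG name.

cycle 1: issue MUL r1<-Mul1 // r0:5,r1:Mul1,r2:4,r3:3,r4:7,r5:1
cycle 2: issue ADD r2<-Add1 // r0:5,r1:Mul1,r2:Add1,r3:3,r4:7,r5:1
cycle 3: issue MUL r3<-Mul2 // r0:5,r1:Mul1,r2:Add1,r3:Mul2,r4:7,r5:1
cycle 4: issue SUB r3<-Add2 // r0:5,r1:Mul1,r2:Add1,r3:Add2,r4:7,r5:1
cycle 5: CDB Add1=11; issue SUB r2<-Add1 // r0:5,r1:Mul1,r2:Add1,r3:Add2,r4:7,r5:1
cycle 6: CDB Mul1=5 // r0:5,r1:5,r2:Add1,r3:Add2,r4:7,r5:1
cycle 7: CDB Add2=2 // r0:5,r1:5,r2:Add1,r3:2,r4:7,r5:1
cycle 8: - // r0:5,r1:5,r2:Add1,r3:2,r4:7,r5:1
cycle 9: CDB Add1=2 // r0:5,r1:5,r2:2,r3:2,r4:7,r5:1
cycle 10: CDB Mul2=55 // r0:5,r1:5,r2:2,r3:2,r4:7,r5:1

STATUS = VALUE 2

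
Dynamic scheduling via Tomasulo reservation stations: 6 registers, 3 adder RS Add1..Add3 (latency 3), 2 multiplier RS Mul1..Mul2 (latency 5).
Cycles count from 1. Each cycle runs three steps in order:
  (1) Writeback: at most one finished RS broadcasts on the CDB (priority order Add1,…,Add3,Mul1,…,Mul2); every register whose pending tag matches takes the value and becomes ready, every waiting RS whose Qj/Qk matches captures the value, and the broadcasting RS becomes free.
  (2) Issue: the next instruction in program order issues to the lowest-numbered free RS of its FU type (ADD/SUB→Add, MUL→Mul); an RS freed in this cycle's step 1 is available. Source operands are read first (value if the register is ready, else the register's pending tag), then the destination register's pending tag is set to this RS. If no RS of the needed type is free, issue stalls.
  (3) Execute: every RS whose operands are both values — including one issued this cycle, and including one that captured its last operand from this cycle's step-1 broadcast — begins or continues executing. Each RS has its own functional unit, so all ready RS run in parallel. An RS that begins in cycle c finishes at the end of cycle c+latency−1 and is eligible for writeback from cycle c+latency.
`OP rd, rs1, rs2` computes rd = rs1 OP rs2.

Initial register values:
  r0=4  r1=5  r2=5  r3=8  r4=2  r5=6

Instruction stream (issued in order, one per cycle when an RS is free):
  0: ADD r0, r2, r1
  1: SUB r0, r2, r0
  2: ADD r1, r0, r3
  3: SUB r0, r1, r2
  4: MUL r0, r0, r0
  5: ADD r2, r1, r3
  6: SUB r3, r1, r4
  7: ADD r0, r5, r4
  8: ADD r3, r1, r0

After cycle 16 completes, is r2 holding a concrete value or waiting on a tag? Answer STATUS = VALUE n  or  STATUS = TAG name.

  c1: issue ADD r0<-Add1  regs: r0:Add1,r1:5,r2:5,r3:8,r4:2,r5:6
  c2: issue SUB r0<-Add2  regs: r0:Add2,r1:5,r2:5,r3:8,r4:2,r5:6
  c3: issue ADD r1<-Add3  regs: r0:Add2,r1:Add3,r2:5,r3:8,r4:2,r5:6
  c4: CDB Add1=10; issue SUB r0<-Add1  regs: r0:Add1,r1:Add3,r2:5,r3:8,r4:2,r5:6
  c5: issue MUL r0<-Mul1  regs: r0:Mul1,r1:Add3,r2:5,r3:8,r4:2,r5:6
  c6: stall  regs: r0:Mul1,r1:Add3,r2:5,r3:8,r4:2,r5:6
  c7: CDB Add2=-5; issue ADD r2<-Add2  regs: r0:Mul1,r1:Add3,r2:Add2,r3:8,r4:2,r5:6
  c8: stall  regs: r0:Mul1,r1:Add3,r2:Add2,r3:8,r4:2,r5:6
  c9: stall  regs: r0:Mul1,r1:Add3,r2:Add2,r3:8,r4:2,r5:6
  c10: CDB Add3=3; issue SUB r3<-Add3  regs: r0:Mul1,r1:3,r2:Add2,r3:Add3,r4:2,r5:6
  c11: stall  regs: r0:Mul1,r1:3,r2:Add2,r3:Add3,r4:2,r5:6
  c12: stall  regs: r0:Mul1,r1:3,r2:Add2,r3:Add3,r4:2,r5:6
  c13: CDB Add1=-2; issue ADD r0<-Add1  regs: r0:Add1,r1:3,r2:Add2,r3:Add3,r4:2,r5:6
  c14: CDB Add2=11; issue ADD r3<-Add2  regs: r0:Add1,r1:3,r2:11,r3:Add2,r4:2,r5:6
  c15: CDB Add3=1  regs: r0:Add1,r1:3,r2:11,r3:Add2,r4:2,r5:6
  c16: CDB Add1=8  regs: r0:8,r1:3,r2:11,r3:Add2,r4:2,r5:6

STATUS = VALUE 11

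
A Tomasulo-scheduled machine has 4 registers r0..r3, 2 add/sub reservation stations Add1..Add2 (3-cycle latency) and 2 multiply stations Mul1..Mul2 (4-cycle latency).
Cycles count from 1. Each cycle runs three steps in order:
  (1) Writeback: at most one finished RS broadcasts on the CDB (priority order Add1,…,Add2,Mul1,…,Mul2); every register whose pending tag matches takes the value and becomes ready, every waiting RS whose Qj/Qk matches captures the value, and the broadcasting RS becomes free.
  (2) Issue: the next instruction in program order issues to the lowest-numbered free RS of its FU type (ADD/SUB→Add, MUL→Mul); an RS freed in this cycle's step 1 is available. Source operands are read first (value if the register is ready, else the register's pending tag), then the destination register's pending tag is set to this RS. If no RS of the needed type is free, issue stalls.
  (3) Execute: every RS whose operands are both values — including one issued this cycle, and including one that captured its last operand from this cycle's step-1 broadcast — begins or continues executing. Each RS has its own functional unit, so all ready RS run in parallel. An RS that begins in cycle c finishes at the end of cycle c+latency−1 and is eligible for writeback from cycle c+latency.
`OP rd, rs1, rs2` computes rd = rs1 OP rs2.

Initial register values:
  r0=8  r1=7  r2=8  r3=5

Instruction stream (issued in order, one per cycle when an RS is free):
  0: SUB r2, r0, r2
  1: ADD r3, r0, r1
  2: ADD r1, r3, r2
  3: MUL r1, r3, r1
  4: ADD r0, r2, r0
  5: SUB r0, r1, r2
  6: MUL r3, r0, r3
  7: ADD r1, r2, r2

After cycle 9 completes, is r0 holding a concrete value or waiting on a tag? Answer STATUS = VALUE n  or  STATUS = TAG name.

  c1: issue SUB r2<-Add1  regs: r0:8,r1:7,r2:Add1,r3:5
  c2: issue ADD r3<-Add2  regs: r0:8,r1:7,r2:Add1,r3:Add2
  c3: stall  regs: r0:8,r1:7,r2:Add1,r3:Add2
  c4: CDB Add1=0; issue ADD r1<-Add1  regs: r0:8,r1:Add1,r2:0,r3:Add2
  c5: CDB Add2=15; issue MUL r1<-Mul1  regs: r0:8,r1:Mul1,r2:0,r3:15
  c6: issue ADD r0<-Add2  regs: r0:Add2,r1:Mul1,r2:0,r3:15
  c7: stall  regs: r0:Add2,r1:Mul1,r2:0,r3:15
  c8: CDB Add1=15; issue SUB r0<-Add1  regs: r0:Add1,r1:Mul1,r2:0,r3:15
  c9: CDB Add2=8; issue MUL r3<-Mul2  regs: r0:Add1,r1:Mul1,r2:0,r3:Mul2

STATUS = TAG Add1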